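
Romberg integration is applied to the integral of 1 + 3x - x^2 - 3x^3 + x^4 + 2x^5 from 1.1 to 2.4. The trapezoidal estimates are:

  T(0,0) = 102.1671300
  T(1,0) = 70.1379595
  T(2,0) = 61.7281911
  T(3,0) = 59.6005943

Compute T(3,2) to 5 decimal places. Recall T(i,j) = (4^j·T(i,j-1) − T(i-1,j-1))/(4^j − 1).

Richardson extrapolation on the trapezoidal column (denominator 4−1=3):
T(2,1) = (4·61.7281911 − 70.1379595) / 3 = 58.9249350
T(3,1) = (4·59.6005943 − 61.7281911) / 3 = 58.8913954
T(3,2) = 58.8913954 + (58.8913954 − 58.9249350)/15 = 58.8891594
(Column j=1 coincides with Simpson's rule on the same nodes.)

58.88916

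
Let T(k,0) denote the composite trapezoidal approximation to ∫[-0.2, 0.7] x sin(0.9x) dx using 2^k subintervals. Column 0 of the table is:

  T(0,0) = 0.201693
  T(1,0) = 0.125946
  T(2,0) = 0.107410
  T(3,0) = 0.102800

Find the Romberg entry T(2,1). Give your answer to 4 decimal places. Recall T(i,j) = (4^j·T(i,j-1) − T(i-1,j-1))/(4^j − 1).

T(2,1) = 0.107410 + (0.107410 − 0.125946)/3 = 0.101231

0.1012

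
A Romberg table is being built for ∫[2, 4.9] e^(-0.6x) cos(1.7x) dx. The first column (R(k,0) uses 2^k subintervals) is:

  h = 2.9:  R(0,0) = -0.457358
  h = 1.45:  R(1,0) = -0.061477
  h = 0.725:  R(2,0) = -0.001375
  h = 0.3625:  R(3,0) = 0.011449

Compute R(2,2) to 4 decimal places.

R(1,1) = -0.061477 + (-0.061477 − (-0.457358))/3 = 0.070483
R(2,1) = (4·(-0.001375) − (-0.061477)) / 3 = 0.018659
R(2,2) = 0.018659 + (0.018659 − 0.070483)/15 = 0.015204

0.0152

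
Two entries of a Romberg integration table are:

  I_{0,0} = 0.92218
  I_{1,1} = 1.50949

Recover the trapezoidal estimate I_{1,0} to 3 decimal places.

From I_{1,1} = (4·I_{1,0} − I_{0,0})/3, solve for I_{1,0}:
4·I_{1,0} = 3·1.50949 + 0.92218 = 5.45065
I_{1,0} = 1.36266

1.363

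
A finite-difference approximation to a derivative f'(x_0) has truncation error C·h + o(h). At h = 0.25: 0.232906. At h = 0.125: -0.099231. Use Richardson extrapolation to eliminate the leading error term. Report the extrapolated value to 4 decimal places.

Extrapolated value = (2·A(h/2) − A(h)) / (2 − 1)
= (2·(-0.099231) − 0.232906) / 1
= -0.431368 / 1 = -0.431368

-0.4314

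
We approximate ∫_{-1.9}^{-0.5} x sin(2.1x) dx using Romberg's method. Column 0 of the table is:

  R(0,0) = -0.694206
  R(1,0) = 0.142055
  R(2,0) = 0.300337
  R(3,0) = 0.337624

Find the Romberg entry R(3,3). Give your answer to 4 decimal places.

0.3499

R(1,1) = (4·0.142055 − (-0.694206)) / 3 = 0.420809
R(2,1) = (4·0.300337 − 0.142055) / 3 = 0.353098
R(3,1) = 0.337624 + (0.337624 − 0.300337)/3 = 0.350053
R(2,2) = 0.353098 + (0.353098 − 0.420809)/15 = 0.348584
R(3,2) = (16·0.350053 − 0.353098) / 15 = 0.349850
R(3,3) = 0.349850 + (0.349850 − 0.348584)/63 = 0.349870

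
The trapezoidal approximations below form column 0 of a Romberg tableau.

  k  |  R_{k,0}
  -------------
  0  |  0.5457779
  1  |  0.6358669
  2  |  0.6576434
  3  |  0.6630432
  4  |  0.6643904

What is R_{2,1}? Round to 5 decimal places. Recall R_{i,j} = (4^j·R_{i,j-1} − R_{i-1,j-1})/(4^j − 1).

Richardson extrapolation on the trapezoidal column (denominator 4−1=3):
R_{2,1} = 0.6576434 + (0.6576434 − 0.6358669)/3 = 0.6649022
(Column j=1 coincides with Simpson's rule on the same nodes.)

0.66490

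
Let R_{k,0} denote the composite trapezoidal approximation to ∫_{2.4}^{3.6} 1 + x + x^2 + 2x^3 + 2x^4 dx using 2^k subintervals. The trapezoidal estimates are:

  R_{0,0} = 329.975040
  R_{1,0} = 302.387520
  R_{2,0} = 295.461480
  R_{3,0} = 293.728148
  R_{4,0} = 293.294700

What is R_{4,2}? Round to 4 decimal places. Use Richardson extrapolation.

Richardson extrapolation on the trapezoidal column (denominator 4−1=3):
R_{3,1} = 293.728148 + (293.728148 − 295.461480)/3 = 293.150371
R_{4,1} = 293.294700 + (293.294700 − 293.728148)/3 = 293.150217
R_{4,2} = 293.150217 + (293.150217 − 293.150371)/15 = 293.150207

293.1502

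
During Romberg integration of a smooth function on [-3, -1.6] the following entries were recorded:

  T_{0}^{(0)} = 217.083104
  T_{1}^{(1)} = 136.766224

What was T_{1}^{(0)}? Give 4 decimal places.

From T_{1}^{(1)} = (4·T_{1}^{(0)} − T_{0}^{(0)})/3, solve for T_{1}^{(0)}:
4·T_{1}^{(0)} = 3·136.766224 + 217.083104 = 627.381776
T_{1}^{(0)} = 156.845444

156.8454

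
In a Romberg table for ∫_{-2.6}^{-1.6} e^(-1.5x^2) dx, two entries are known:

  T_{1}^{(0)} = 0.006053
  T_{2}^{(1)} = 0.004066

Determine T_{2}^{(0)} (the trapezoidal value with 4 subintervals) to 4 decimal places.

0.0046

From T_{2}^{(1)} = (4·T_{2}^{(0)} − T_{1}^{(0)})/3, solve for T_{2}^{(0)}:
4·T_{2}^{(0)} = 3·0.004066 + 0.006053 = 0.018251
T_{2}^{(0)} = 0.004563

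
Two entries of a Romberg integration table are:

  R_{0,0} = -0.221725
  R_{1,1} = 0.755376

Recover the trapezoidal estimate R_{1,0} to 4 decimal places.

0.5111

From R_{1,1} = (4·R_{1,0} − R_{0,0})/3, solve for R_{1,0}:
4·R_{1,0} = 3·0.755376 + (-0.221725) = 2.044403
R_{1,0} = 0.511101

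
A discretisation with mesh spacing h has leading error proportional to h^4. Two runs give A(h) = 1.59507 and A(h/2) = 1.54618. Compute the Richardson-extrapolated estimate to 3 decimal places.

The leading error scales as h^4; refining by a factor of 2 reduces it by 2^4 = 16.
Extrapolated value = (16·A(h/2) − A(h)) / (16 − 1)
= (16·1.54618 − 1.59507) / 15
= 23.14381 / 15 = 1.54292

1.543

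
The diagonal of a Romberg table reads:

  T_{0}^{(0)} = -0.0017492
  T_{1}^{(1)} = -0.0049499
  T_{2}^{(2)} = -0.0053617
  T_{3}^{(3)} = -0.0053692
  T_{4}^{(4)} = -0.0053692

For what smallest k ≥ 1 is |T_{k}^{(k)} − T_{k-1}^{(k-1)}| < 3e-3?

k = 2

|T_{1}^{(1)} − T_{0}^{(0)}| = 0.0032007 ≥ 3e-3
|T_{2}^{(2)} − T_{1}^{(1)}| = 0.0004118 < 3e-3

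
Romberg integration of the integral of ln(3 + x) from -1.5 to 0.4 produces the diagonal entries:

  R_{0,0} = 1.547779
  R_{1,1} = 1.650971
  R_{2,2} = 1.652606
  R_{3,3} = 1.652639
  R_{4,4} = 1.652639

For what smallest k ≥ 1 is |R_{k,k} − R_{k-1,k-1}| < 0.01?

k = 2

|R_{1,1} − R_{0,0}| = 0.103192 ≥ 0.01
|R_{2,2} − R_{1,1}| = 0.001635 < 0.01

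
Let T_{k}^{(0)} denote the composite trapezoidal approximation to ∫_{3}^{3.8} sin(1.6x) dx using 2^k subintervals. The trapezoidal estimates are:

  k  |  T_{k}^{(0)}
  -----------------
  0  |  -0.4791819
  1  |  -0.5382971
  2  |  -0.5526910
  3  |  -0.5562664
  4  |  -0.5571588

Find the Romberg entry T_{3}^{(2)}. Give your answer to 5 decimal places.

-0.55746

T_{2}^{(1)} = -0.5526910 + (-0.5526910 − (-0.5382971))/3 = -0.5574890
T_{3}^{(1)} = (4·(-0.5562664) − (-0.5526910)) / 3 = -0.5574582
T_{3}^{(2)} = -0.5574582 + (-0.5574582 − (-0.5574890))/15 = -0.5574561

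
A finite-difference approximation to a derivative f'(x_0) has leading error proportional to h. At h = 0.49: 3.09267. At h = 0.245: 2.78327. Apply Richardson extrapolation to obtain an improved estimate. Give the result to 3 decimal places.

Extrapolated value = (2·A(h/2) − A(h)) / (2 − 1)
= (2·2.78327 − 3.09267) / 1
= 2.47387 / 1 = 2.47387

2.474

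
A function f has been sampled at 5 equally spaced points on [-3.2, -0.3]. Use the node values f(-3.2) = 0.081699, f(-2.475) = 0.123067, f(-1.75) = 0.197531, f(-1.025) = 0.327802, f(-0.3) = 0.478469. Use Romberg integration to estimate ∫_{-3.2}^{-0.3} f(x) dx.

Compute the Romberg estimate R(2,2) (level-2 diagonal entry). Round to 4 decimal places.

0.6676

R(0,0) (trapezoid, 1 panel, h=2.9000): 0.812244
R(1,0) (trapezoid, 2 panels, h=1.4500): 0.692542
R(2,0) (trapezoid, 4 panels, h=0.7250): 0.673151
R(1,1) = 0.692542 + (0.692542 − 0.812244)/3 = 0.652641
R(2,1) = 0.673151 + (0.673151 − 0.692542)/3 = 0.666687
R(2,2) = 0.666687 + (0.666687 − 0.652641)/15 = 0.667623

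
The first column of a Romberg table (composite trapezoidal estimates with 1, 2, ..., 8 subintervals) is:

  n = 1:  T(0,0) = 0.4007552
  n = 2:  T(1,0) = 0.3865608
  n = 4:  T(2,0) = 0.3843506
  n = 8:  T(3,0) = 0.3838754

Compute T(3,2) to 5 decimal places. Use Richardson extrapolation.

0.38372

Richardson extrapolation on the trapezoidal column (denominator 4−1=3):
T(2,1) = (4·0.3843506 − 0.3865608) / 3 = 0.3836139
T(3,1) = (4·0.3838754 − 0.3843506) / 3 = 0.3837170
T(3,2) = (16·0.3837170 − 0.3836139) / 15 = 0.3837239
(Column j=1 coincides with Simpson's rule on the same nodes.)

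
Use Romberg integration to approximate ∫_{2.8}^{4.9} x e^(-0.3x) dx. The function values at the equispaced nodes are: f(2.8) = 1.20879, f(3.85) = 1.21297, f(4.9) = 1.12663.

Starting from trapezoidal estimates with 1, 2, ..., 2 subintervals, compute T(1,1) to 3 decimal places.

2.516

T(0,0) (trapezoid, 1 panel, h=2.1000): 2.45219
T(1,0) (trapezoid, 2 panels, h=1.0500): 2.49971
T(1,1) = 2.49971 + (2.49971 − 2.45219)/3 = 2.51555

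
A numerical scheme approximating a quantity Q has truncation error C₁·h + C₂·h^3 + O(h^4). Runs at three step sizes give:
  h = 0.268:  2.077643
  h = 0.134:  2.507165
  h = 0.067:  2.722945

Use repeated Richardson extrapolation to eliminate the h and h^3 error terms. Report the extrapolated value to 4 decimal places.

First eliminate the h term (factor 2^1 = 2):
  B₁ = (2·2.507165 − 2.077643)/1 = 2.936687
  B₂ = (2·2.722945 − 2.507165)/1 = 2.938725
Then eliminate the h^3 term (factor 2^3 = 8):
  (8·2.938725 − 2.936687)/7 = 2.939016

2.9390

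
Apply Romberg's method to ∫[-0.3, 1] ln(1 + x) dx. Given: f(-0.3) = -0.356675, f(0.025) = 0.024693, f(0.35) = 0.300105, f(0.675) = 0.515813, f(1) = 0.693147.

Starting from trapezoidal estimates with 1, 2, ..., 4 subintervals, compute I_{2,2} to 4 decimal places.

0.3359

I_{0,0} (trapezoid, 1 panel, h=1.3000): 0.218707
I_{1,0} (trapezoid, 2 panels, h=0.6500): 0.304422
I_{2,0} (trapezoid, 4 panels, h=0.3250): 0.327875
I_{1,1} = 0.304422 + (0.304422 − 0.218707)/3 = 0.332994
I_{2,1} = 0.327875 + (0.327875 − 0.304422)/3 = 0.335693
I_{2,2} = 0.335693 + (0.335693 − 0.332994)/15 = 0.335873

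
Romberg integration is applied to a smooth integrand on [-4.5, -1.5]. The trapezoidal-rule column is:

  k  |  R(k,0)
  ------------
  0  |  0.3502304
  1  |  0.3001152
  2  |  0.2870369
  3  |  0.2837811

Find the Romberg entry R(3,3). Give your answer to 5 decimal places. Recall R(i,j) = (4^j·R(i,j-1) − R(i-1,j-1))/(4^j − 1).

0.28270

R(1,1) = 0.3001152 + (0.3001152 − 0.3502304)/3 = 0.2834101
R(2,1) = (4·0.2870369 − 0.3001152) / 3 = 0.2826775
R(3,1) = 0.2837811 + (0.2837811 − 0.2870369)/3 = 0.2826958
R(2,2) = (16·0.2826775 − 0.2834101) / 15 = 0.2826287
R(3,2) = (16·0.2826958 − 0.2826775) / 15 = 0.2826970
R(3,3) = 0.2826970 + (0.2826970 − 0.2826287)/63 = 0.2826981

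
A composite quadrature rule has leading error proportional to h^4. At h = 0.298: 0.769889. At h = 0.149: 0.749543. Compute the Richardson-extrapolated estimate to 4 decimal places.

The leading error scales as h^4; refining by a factor of 2 reduces it by 2^4 = 16.
Extrapolated value = (16·A(h/2) − A(h)) / (16 − 1)
= (16·0.749543 − 0.769889) / 15
= 11.222799 / 15 = 0.748187

0.7482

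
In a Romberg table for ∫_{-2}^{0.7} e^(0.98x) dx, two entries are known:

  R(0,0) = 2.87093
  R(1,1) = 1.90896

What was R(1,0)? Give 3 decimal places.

From R(1,1) = (4·R(1,0) − R(0,0))/3, solve for R(1,0):
4·R(1,0) = 3·1.90896 + 2.87093 = 8.59781
R(1,0) = 2.14945

2.149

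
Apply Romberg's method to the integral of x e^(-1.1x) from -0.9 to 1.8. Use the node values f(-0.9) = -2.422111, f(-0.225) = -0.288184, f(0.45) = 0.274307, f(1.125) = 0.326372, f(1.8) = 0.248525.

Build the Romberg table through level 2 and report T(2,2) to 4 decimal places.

-0.3210

T(0,0) (trapezoid, 1 panel, h=2.7000): -2.934341
T(1,0) (trapezoid, 2 panels, h=1.3500): -1.096856
T(2,0) (trapezoid, 4 panels, h=0.6750): -0.522651
T(1,1) = -1.096856 + (-1.096856 − (-2.934341))/3 = -0.484361
T(2,1) = -0.522651 + (-0.522651 − (-1.096856))/3 = -0.331249
T(2,2) = -0.331249 + (-0.331249 − (-0.484361))/15 = -0.321042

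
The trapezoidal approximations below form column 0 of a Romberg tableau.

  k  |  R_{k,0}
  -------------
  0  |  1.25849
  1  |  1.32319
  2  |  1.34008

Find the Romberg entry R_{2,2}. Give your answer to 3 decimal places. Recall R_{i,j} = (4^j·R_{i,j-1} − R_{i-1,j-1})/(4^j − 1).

R_{1,1} = (4·1.32319 − 1.25849) / 3 = 1.34476
R_{2,1} = (4·1.34008 − 1.32319) / 3 = 1.34571
R_{2,2} = 1.34571 + (1.34571 − 1.34476)/15 = 1.34577

1.346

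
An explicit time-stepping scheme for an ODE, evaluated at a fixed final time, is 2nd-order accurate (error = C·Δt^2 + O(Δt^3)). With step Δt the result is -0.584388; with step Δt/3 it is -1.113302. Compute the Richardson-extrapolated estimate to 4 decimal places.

-1.1794

The leading error scales as Δt^2; refining by a factor of 3 reduces it by 3^2 = 9.
Extrapolated value = (9·A(Δt/3) − A(Δt)) / (9 − 1)
= (9·(-1.113302) − (-0.584388)) / 8
= -9.435330 / 8 = -1.179416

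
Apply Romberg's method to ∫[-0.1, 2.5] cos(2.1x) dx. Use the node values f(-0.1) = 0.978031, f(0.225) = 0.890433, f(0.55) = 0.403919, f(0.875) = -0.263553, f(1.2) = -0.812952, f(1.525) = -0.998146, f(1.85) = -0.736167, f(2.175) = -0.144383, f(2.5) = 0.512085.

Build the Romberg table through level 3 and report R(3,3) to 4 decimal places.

-0.3100

R(0,0) (trapezoid, 1 panel, h=2.6000): 1.937151
R(1,0) (trapezoid, 2 panels, h=1.3000): -0.088262
R(2,0) (trapezoid, 4 panels, h=0.6500): -0.260092
R(3,0) (trapezoid, 8 panels, h=0.3250): -0.297632
R(1,1) = -0.088262 + (-0.088262 − 1.937151)/3 = -0.763400
R(2,1) = -0.260092 + (-0.260092 − (-0.088262))/3 = -0.317369
R(3,1) = -0.297632 + (-0.297632 − (-0.260092))/3 = -0.310145
R(2,2) = -0.317369 + (-0.317369 − (-0.763400))/15 = -0.287634
R(3,2) = -0.310145 + (-0.310145 − (-0.317369))/15 = -0.309663
R(3,3) = -0.309663 + (-0.309663 − (-0.287634))/63 = -0.310013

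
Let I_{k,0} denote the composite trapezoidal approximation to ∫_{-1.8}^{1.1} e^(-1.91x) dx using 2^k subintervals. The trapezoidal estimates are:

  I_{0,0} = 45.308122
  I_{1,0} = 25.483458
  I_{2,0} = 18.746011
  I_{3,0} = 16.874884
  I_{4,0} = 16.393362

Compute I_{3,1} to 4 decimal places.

Richardson extrapolation on the trapezoidal column (denominator 4−1=3):
I_{3,1} = 16.874884 + (16.874884 − 18.746011)/3 = 16.251175

16.2512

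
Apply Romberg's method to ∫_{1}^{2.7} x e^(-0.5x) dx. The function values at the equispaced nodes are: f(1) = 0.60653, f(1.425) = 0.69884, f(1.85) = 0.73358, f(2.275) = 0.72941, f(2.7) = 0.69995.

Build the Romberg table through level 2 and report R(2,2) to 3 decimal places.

R(0,0) (trapezoid, 1 panel, h=1.7000): 1.11051
R(1,0) (trapezoid, 2 panels, h=0.8500): 1.17880
R(2,0) (trapezoid, 4 panels, h=0.4250): 1.19640
R(1,1) = 1.17880 + (1.17880 − 1.11051)/3 = 1.20156
R(2,1) = 1.19640 + (1.19640 − 1.17880)/3 = 1.20227
R(2,2) = 1.20227 + (1.20227 − 1.20156)/15 = 1.20232

1.202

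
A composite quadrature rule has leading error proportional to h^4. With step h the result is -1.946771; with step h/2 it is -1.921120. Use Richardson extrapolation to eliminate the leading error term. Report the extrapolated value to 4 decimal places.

The leading error scales as h^4; refining by a factor of 2 reduces it by 2^4 = 16.
Extrapolated value = (16·A(h/2) − A(h)) / (16 − 1)
= (16·(-1.921120) − (-1.946771)) / 15
= -28.791149 / 15 = -1.919410

-1.9194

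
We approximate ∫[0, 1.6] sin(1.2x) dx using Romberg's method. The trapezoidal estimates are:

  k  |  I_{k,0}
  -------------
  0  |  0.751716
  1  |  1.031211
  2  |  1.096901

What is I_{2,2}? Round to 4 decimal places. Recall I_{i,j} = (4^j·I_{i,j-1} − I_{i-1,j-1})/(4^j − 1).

1.1184

I_{1,1} = (4·1.031211 − 0.751716) / 3 = 1.124376
I_{2,1} = (4·1.096901 − 1.031211) / 3 = 1.118798
I_{2,2} = (16·1.118798 − 1.124376) / 15 = 1.118426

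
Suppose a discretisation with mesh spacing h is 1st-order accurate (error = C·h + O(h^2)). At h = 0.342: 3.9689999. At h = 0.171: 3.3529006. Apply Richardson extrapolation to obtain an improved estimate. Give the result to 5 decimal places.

The leading error scales as h; refining by a factor of 2 reduces it by 2^1 = 2.
Extrapolated value = (2·A(h/2) − A(h)) / (2 − 1)
= (2·3.3529006 − 3.9689999) / 1
= 2.7368013 / 1 = 2.7368013

2.73680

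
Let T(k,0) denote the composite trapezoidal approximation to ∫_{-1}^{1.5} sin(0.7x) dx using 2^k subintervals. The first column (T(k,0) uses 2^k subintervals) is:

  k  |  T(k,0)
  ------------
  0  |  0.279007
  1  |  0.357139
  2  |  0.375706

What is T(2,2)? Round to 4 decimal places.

0.3818

T(1,1) = (4·0.357139 − 0.279007) / 3 = 0.383183
T(2,1) = 0.375706 + (0.375706 − 0.357139)/3 = 0.381895
T(2,2) = (16·0.381895 − 0.383183) / 15 = 0.381809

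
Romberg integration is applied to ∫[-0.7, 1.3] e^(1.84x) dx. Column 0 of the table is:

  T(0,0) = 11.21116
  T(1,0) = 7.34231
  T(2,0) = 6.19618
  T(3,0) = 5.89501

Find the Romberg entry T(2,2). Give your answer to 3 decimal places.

5.798

Richardson extrapolation on the trapezoidal column (denominator 4−1=3):
T(1,1) = (4·7.34231 − 11.21116) / 3 = 6.05269
T(2,1) = (4·6.19618 − 7.34231) / 3 = 5.81414
T(2,2) = (16·5.81414 − 6.05269) / 15 = 5.79824
(Column j=1 coincides with Simpson's rule on the same nodes.)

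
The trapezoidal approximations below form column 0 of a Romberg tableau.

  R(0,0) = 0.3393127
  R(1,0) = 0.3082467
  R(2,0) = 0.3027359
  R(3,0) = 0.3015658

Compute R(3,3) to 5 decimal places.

0.30120

R(1,1) = 0.3082467 + (0.3082467 − 0.3393127)/3 = 0.2978914
R(2,1) = 0.3027359 + (0.3027359 − 0.3082467)/3 = 0.3008990
R(3,1) = 0.3015658 + (0.3015658 − 0.3027359)/3 = 0.3011758
R(2,2) = 0.3008990 + (0.3008990 − 0.2978914)/15 = 0.3010995
R(3,2) = (16·0.3011758 − 0.3008990) / 15 = 0.3011943
R(3,3) = 0.3011943 + (0.3011943 − 0.3010995)/63 = 0.3011958
(Column j=1 coincides with Simpson's rule on the same nodes.)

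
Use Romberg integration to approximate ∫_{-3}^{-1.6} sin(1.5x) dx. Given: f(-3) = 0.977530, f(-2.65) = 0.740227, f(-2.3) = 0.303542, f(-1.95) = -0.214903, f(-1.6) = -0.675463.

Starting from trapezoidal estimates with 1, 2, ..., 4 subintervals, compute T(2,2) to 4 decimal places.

T(0,0) (trapezoid, 1 panel, h=1.4000): 0.211447
T(1,0) (trapezoid, 2 panels, h=0.7000): 0.318203
T(2,0) (trapezoid, 4 panels, h=0.3500): 0.342965
T(1,1) = 0.318203 + (0.318203 − 0.211447)/3 = 0.353788
T(2,1) = 0.342965 + (0.342965 − 0.318203)/3 = 0.351219
T(2,2) = 0.351219 + (0.351219 − 0.353788)/15 = 0.351048

0.3510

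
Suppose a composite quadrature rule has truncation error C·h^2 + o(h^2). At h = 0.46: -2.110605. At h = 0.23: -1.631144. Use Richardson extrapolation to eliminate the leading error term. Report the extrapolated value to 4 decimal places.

Extrapolated value = (4·A(h/2) − A(h)) / (4 − 1)
= (4·(-1.631144) − (-2.110605)) / 3
= -4.413971 / 3 = -1.471324

-1.4713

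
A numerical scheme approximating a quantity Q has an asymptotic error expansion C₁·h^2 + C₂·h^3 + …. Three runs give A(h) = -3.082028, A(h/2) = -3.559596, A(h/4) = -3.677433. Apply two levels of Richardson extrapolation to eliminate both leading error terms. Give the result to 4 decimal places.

-3.7164

First eliminate the h^2 term (factor 2^2 = 4):
  B₁ = (4·(-3.559596) − (-3.082028))/3 = -3.718785
  B₂ = (4·(-3.677433) − (-3.559596))/3 = -3.716712
Then eliminate the h^3 term (factor 2^3 = 8):
  (8·(-3.716712) − (-3.718785))/7 = -3.716416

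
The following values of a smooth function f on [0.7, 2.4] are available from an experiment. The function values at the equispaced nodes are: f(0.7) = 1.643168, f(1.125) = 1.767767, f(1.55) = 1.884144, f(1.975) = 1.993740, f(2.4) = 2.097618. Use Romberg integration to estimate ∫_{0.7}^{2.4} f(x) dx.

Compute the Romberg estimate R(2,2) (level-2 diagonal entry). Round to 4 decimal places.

R(0,0) (trapezoid, 1 panel, h=1.7000): 3.179668
R(1,0) (trapezoid, 2 panels, h=0.8500): 3.191356
R(2,0) (trapezoid, 4 panels, h=0.4250): 3.194319
R(1,1) = 3.191356 + (3.191356 − 3.179668)/3 = 3.195252
R(2,1) = 3.194319 + (3.194319 − 3.191356)/3 = 3.195307
R(2,2) = 3.195307 + (3.195307 − 3.195252)/15 = 3.195311

3.1953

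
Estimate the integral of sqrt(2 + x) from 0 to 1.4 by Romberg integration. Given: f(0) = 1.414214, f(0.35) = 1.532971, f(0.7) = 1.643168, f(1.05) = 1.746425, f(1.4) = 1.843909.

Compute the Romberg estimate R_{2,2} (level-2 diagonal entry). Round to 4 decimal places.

R_{0,0} (trapezoid, 1 panel, h=1.4000): 2.280686
R_{1,0} (trapezoid, 2 panels, h=0.7000): 2.290561
R_{2,0} (trapezoid, 4 panels, h=0.3500): 2.293069
R_{1,1} = 2.290561 + (2.290561 − 2.280686)/3 = 2.293853
R_{2,1} = 2.293069 + (2.293069 − 2.290561)/3 = 2.293905
R_{2,2} = 2.293905 + (2.293905 − 2.293853)/15 = 2.293908

2.2939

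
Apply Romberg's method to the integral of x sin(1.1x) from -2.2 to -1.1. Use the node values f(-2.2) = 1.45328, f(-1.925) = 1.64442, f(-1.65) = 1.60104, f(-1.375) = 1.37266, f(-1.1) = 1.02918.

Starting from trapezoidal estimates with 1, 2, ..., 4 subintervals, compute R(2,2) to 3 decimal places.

1.627

R(0,0) (trapezoid, 1 panel, h=1.1000): 1.36535
R(1,0) (trapezoid, 2 panels, h=0.5500): 1.56325
R(2,0) (trapezoid, 4 panels, h=0.2750): 1.61132
R(1,1) = 1.56325 + (1.56325 − 1.36535)/3 = 1.62922
R(2,1) = 1.61132 + (1.61132 − 1.56325)/3 = 1.62734
R(2,2) = 1.62734 + (1.62734 − 1.62922)/15 = 1.62721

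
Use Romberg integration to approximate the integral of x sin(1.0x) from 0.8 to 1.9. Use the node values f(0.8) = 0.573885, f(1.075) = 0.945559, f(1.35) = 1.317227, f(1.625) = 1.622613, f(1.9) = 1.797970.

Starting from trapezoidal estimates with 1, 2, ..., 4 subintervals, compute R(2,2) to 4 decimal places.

R(0,0) (trapezoid, 1 panel, h=1.1000): 1.304520
R(1,0) (trapezoid, 2 panels, h=0.5500): 1.376735
R(2,0) (trapezoid, 4 panels, h=0.2750): 1.394615
R(1,1) = 1.376735 + (1.376735 − 1.304520)/3 = 1.400807
R(2,1) = 1.394615 + (1.394615 − 1.376735)/3 = 1.400575
R(2,2) = 1.400575 + (1.400575 − 1.400807)/15 = 1.400560

1.4006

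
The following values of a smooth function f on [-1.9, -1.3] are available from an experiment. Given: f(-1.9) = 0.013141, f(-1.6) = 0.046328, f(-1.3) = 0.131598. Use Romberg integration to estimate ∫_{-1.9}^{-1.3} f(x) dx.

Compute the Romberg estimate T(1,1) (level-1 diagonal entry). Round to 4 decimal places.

T(0,0) (trapezoid, 1 panel, h=0.6000): 0.043422
T(1,0) (trapezoid, 2 panels, h=0.3000): 0.035609
T(1,1) = 0.035609 + (0.035609 − 0.043422)/3 = 0.033005

0.0330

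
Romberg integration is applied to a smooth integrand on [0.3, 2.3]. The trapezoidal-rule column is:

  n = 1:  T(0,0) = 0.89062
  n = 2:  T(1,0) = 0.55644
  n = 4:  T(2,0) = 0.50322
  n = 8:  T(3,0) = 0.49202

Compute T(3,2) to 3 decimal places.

Richardson extrapolation on the trapezoidal column (denominator 4−1=3):
T(2,1) = (4·0.50322 − 0.55644) / 3 = 0.48548
T(3,1) = (4·0.49202 − 0.50322) / 3 = 0.48829
T(3,2) = (16·0.48829 − 0.48548) / 15 = 0.48848

0.488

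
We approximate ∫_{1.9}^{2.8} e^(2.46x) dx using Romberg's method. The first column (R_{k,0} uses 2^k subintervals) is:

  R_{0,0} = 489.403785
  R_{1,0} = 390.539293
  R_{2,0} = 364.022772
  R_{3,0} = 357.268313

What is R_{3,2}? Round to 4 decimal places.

355.0057

Richardson extrapolation on the trapezoidal column (denominator 4−1=3):
R_{2,1} = (4·364.022772 − 390.539293) / 3 = 355.183932
R_{3,1} = (4·357.268313 − 364.022772) / 3 = 355.016827
R_{3,2} = 355.016827 + (355.016827 − 355.183932)/15 = 355.005687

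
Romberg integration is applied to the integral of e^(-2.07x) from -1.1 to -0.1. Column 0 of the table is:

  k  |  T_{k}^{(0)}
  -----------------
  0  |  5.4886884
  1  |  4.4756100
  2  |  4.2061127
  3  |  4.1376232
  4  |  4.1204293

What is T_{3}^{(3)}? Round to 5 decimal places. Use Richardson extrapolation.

4.11469

Richardson extrapolation on the trapezoidal column (denominator 4−1=3):
T_{1}^{(1)} = (4·4.4756100 − 5.4886884) / 3 = 4.1379172
T_{2}^{(1)} = (4·4.2061127 − 4.4756100) / 3 = 4.1162803
T_{3}^{(1)} = (4·4.1376232 − 4.2061127) / 3 = 4.1147934
T_{2}^{(2)} = 4.1162803 + (4.1162803 − 4.1379172)/15 = 4.1148378
T_{3}^{(2)} = (16·4.1147934 − 4.1162803) / 15 = 4.1146943
T_{3}^{(3)} = 4.1146943 + (4.1146943 − 4.1148378)/63 = 4.1146920
(Column j=1 coincides with Simpson's rule on the same nodes.)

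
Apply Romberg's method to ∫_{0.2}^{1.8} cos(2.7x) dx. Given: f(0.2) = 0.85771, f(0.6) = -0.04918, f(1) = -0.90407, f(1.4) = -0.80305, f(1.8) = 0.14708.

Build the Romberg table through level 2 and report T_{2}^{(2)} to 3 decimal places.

-0.553

T_{0}^{(0)} (trapezoid, 1 panel, h=1.6000): 0.80383
T_{1}^{(0)} (trapezoid, 2 panels, h=0.8000): -0.32134
T_{2}^{(0)} (trapezoid, 4 panels, h=0.4000): -0.50156
T_{1}^{(1)} = -0.32134 + (-0.32134 − 0.80383)/3 = -0.69640
T_{2}^{(1)} = -0.50156 + (-0.50156 − (-0.32134))/3 = -0.56163
T_{2}^{(2)} = -0.56163 + (-0.56163 − (-0.69640))/15 = -0.55265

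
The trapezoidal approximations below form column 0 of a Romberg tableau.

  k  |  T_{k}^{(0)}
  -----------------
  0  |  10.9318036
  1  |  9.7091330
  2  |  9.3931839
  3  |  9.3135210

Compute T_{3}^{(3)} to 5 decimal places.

9.28691

Richardson extrapolation on the trapezoidal column (denominator 4−1=3):
T_{1}^{(1)} = 9.7091330 + (9.7091330 − 10.9318036)/3 = 9.3015761
T_{2}^{(1)} = (4·9.3931839 − 9.7091330) / 3 = 9.2878675
T_{3}^{(1)} = 9.3135210 + (9.3135210 − 9.3931839)/3 = 9.2869667
T_{2}^{(2)} = 9.2878675 + (9.2878675 − 9.3015761)/15 = 9.2869536
T_{3}^{(2)} = 9.2869667 + (9.2869667 − 9.2878675)/15 = 9.2869066
T_{3}^{(3)} = (64·9.2869066 − 9.2869536) / 63 = 9.2869059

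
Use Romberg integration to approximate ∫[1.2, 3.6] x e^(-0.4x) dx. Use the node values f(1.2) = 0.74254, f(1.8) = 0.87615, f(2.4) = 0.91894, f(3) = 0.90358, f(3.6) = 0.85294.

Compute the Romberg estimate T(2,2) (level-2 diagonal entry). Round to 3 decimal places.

T(0,0) (trapezoid, 1 panel, h=2.4000): 1.91458
T(1,0) (trapezoid, 2 panels, h=1.2000): 2.06002
T(2,0) (trapezoid, 4 panels, h=0.6000): 2.09785
T(1,1) = 2.06002 + (2.06002 − 1.91458)/3 = 2.10850
T(2,1) = 2.09785 + (2.09785 − 2.06002)/3 = 2.11046
T(2,2) = 2.11046 + (2.11046 − 2.10850)/15 = 2.11059

2.111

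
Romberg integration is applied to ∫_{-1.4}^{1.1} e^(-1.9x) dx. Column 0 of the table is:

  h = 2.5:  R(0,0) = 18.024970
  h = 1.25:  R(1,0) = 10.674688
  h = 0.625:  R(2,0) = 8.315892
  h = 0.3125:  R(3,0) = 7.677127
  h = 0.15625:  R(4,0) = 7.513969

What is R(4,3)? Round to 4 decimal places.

R(2,1) = (4·8.315892 − 10.674688) / 3 = 7.529627
R(3,1) = 7.677127 + (7.677127 − 8.315892)/3 = 7.464205
R(4,1) = (4·7.513969 − 7.677127) / 3 = 7.459583
R(3,2) = 7.464205 + (7.464205 − 7.529627)/15 = 7.459844
R(4,2) = 7.459583 + (7.459583 − 7.464205)/15 = 7.459275
R(4,3) = (64·7.459275 − 7.459844) / 63 = 7.459266

7.4593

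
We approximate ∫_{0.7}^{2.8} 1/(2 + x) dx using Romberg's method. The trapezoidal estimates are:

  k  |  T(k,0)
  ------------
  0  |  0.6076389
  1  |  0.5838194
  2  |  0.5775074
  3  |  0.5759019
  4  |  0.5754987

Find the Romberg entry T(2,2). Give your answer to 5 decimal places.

Richardson extrapolation on the trapezoidal column (denominator 4−1=3):
T(1,1) = (4·0.5838194 − 0.6076389) / 3 = 0.5758796
T(2,1) = 0.5775074 + (0.5775074 − 0.5838194)/3 = 0.5754034
T(2,2) = (16·0.5754034 − 0.5758796) / 15 = 0.5753717

0.57537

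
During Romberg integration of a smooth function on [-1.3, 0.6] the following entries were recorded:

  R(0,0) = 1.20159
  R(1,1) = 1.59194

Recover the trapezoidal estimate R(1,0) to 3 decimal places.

1.494

From R(1,1) = (4·R(1,0) − R(0,0))/3, solve for R(1,0):
4·R(1,0) = 3·1.59194 + 1.20159 = 5.97741
R(1,0) = 1.49435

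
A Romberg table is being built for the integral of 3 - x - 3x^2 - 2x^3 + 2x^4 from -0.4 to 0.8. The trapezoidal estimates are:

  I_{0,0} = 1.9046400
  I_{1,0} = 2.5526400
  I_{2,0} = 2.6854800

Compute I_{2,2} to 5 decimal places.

2.72717

Richardson extrapolation on the trapezoidal column (denominator 4−1=3):
I_{1,1} = 2.5526400 + (2.5526400 − 1.9046400)/3 = 2.7686400
I_{2,1} = 2.6854800 + (2.6854800 − 2.5526400)/3 = 2.7297600
I_{2,2} = 2.7297600 + (2.7297600 − 2.7686400)/15 = 2.7271680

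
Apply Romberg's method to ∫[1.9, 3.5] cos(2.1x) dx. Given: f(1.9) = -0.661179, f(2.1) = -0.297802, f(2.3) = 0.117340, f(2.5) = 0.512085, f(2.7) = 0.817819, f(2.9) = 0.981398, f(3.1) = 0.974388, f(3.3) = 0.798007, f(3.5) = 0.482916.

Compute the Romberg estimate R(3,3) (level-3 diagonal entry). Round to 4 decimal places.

R(0,0) (trapezoid, 1 panel, h=1.6000): -0.142610
R(1,0) (trapezoid, 2 panels, h=0.8000): 0.582950
R(2,0) (trapezoid, 4 panels, h=0.4000): 0.728166
R(3,0) (trapezoid, 8 panels, h=0.2000): 0.762821
R(1,1) = 0.582950 + (0.582950 − (-0.142610))/3 = 0.824803
R(2,1) = 0.728166 + (0.728166 − 0.582950)/3 = 0.776571
R(3,1) = 0.762821 + (0.762821 − 0.728166)/3 = 0.774373
R(2,2) = 0.776571 + (0.776571 − 0.824803)/15 = 0.773356
R(3,2) = 0.774373 + (0.774373 − 0.776571)/15 = 0.774226
R(3,3) = 0.774226 + (0.774226 − 0.773356)/63 = 0.774240

0.7742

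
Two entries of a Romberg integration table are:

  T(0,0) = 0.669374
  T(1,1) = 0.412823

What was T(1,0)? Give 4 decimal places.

0.4770

From T(1,1) = (4·T(1,0) − T(0,0))/3, solve for T(1,0):
4·T(1,0) = 3·0.412823 + 0.669374 = 1.907843
T(1,0) = 0.476961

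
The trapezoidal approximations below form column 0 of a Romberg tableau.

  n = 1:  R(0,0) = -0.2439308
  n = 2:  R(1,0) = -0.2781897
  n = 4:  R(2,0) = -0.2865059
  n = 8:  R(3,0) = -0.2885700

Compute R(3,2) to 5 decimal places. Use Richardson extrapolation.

-0.28926

R(2,1) = -0.2865059 + (-0.2865059 − (-0.2781897))/3 = -0.2892780
R(3,1) = (4·(-0.2885700) − (-0.2865059)) / 3 = -0.2892580
R(3,2) = -0.2892580 + (-0.2892580 − (-0.2892780))/15 = -0.2892567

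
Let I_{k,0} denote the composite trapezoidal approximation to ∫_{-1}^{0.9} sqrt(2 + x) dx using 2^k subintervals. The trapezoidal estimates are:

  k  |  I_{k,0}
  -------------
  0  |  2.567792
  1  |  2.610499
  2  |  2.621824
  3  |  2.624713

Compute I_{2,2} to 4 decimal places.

2.6257

Richardson extrapolation on the trapezoidal column (denominator 4−1=3):
I_{1,1} = (4·2.610499 − 2.567792) / 3 = 2.624735
I_{2,1} = 2.621824 + (2.621824 − 2.610499)/3 = 2.625599
I_{2,2} = 2.625599 + (2.625599 − 2.624735)/15 = 2.625657
(Column j=1 coincides with Simpson's rule on the same nodes.)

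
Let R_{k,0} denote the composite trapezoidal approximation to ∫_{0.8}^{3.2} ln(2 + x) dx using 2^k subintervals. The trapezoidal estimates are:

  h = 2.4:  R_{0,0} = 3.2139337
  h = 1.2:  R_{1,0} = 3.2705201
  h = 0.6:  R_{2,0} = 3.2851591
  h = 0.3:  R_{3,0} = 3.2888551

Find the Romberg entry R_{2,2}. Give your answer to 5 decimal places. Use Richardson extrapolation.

3.29008

Richardson extrapolation on the trapezoidal column (denominator 4−1=3):
R_{1,1} = 3.2705201 + (3.2705201 − 3.2139337)/3 = 3.2893822
R_{2,1} = (4·3.2851591 − 3.2705201) / 3 = 3.2900388
R_{2,2} = 3.2900388 + (3.2900388 − 3.2893822)/15 = 3.2900826
(Column j=1 coincides with Simpson's rule on the same nodes.)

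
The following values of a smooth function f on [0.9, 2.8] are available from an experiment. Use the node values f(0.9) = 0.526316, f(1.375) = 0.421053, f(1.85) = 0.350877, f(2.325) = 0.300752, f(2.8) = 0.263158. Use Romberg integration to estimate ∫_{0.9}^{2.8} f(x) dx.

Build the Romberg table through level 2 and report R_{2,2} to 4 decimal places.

0.6932

R_{0,0} (trapezoid, 1 panel, h=1.9000): 0.750000
R_{1,0} (trapezoid, 2 panels, h=0.9500): 0.708333
R_{2,0} (trapezoid, 4 panels, h=0.4750): 0.697024
R_{1,1} = 0.708333 + (0.708333 − 0.750000)/3 = 0.694444
R_{2,1} = 0.697024 + (0.697024 − 0.708333)/3 = 0.693254
R_{2,2} = 0.693254 + (0.693254 − 0.694444)/15 = 0.693175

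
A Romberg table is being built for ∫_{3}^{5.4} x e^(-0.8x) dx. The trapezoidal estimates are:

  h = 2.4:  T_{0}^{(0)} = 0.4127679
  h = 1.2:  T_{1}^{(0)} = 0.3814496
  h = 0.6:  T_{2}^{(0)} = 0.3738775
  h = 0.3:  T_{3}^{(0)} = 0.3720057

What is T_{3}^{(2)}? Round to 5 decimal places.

0.37138

T_{2}^{(1)} = 0.3738775 + (0.3738775 − 0.3814496)/3 = 0.3713535
T_{3}^{(1)} = 0.3720057 + (0.3720057 − 0.3738775)/3 = 0.3713818
T_{3}^{(2)} = 0.3713818 + (0.3713818 − 0.3713535)/15 = 0.3713837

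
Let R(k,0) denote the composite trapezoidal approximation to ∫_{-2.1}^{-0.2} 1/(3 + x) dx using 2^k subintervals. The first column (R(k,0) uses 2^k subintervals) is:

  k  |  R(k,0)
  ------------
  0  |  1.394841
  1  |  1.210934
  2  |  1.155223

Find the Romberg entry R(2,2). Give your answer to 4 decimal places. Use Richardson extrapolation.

Richardson extrapolation on the trapezoidal column (denominator 4−1=3):
R(1,1) = 1.210934 + (1.210934 − 1.394841)/3 = 1.149632
R(2,1) = 1.155223 + (1.155223 − 1.210934)/3 = 1.136653
R(2,2) = (16·1.136653 − 1.149632) / 15 = 1.135788

1.1358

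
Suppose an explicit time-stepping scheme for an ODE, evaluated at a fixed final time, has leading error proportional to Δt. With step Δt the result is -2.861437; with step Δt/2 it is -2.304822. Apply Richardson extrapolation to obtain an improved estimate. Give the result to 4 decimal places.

Extrapolated value = (2·A(Δt/2) − A(Δt)) / (2 − 1)
= (2·(-2.304822) − (-2.861437)) / 1
= -1.748207 / 1 = -1.748207

-1.7482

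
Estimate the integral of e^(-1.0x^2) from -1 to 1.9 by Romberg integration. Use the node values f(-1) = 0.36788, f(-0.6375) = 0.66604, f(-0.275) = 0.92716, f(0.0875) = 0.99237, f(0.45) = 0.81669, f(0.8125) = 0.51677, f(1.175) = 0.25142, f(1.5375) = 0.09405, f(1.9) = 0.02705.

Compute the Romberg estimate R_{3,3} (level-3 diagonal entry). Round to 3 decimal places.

1.627

R_{0,0} (trapezoid, 1 panel, h=2.9000): 0.57265
R_{1,0} (trapezoid, 2 panels, h=1.4500): 1.47052
R_{2,0} (trapezoid, 4 panels, h=0.7250): 1.58973
R_{3,0} (trapezoid, 8 panels, h=0.3625): 1.61746
R_{1,1} = 1.47052 + (1.47052 − 0.57265)/3 = 1.76981
R_{2,1} = 1.58973 + (1.58973 − 1.47052)/3 = 1.62947
R_{3,1} = 1.61746 + (1.61746 − 1.58973)/3 = 1.62670
R_{2,2} = 1.62947 + (1.62947 − 1.76981)/15 = 1.62011
R_{3,2} = 1.62670 + (1.62670 − 1.62947)/15 = 1.62652
R_{3,3} = 1.62652 + (1.62652 − 1.62011)/63 = 1.62662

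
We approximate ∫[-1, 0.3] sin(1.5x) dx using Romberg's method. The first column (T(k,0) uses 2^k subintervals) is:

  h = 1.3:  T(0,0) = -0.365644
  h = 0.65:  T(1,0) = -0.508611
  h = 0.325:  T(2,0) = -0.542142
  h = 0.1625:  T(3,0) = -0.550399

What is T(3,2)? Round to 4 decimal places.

T(2,1) = -0.542142 + (-0.542142 − (-0.508611))/3 = -0.553319
T(3,1) = (4·(-0.550399) − (-0.542142)) / 3 = -0.553151
T(3,2) = (16·(-0.553151) − (-0.553319)) / 15 = -0.553140

-0.5531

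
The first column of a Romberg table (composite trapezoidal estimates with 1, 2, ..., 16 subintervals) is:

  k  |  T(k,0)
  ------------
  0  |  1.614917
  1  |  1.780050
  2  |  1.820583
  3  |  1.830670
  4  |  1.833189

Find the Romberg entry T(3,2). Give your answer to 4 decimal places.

Richardson extrapolation on the trapezoidal column (denominator 4−1=3):
T(2,1) = 1.820583 + (1.820583 − 1.780050)/3 = 1.834094
T(3,1) = 1.830670 + (1.830670 − 1.820583)/3 = 1.834032
T(3,2) = 1.834032 + (1.834032 − 1.834094)/15 = 1.834028

1.8340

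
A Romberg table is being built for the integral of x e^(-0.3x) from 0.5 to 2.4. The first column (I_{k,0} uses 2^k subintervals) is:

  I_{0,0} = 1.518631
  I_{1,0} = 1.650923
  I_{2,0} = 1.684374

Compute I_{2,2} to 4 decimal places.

1.6956

Richardson extrapolation on the trapezoidal column (denominator 4−1=3):
I_{1,1} = (4·1.650923 − 1.518631) / 3 = 1.695020
I_{2,1} = 1.684374 + (1.684374 − 1.650923)/3 = 1.695524
I_{2,2} = 1.695524 + (1.695524 − 1.695020)/15 = 1.695558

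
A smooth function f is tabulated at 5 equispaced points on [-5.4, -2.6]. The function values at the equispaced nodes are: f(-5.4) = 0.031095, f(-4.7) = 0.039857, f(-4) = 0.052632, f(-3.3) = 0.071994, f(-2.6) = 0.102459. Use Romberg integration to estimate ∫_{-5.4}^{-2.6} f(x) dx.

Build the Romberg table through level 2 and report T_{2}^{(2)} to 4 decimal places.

T_{0}^{(0)} (trapezoid, 1 panel, h=2.8000): 0.186976
T_{1}^{(0)} (trapezoid, 2 panels, h=1.4000): 0.167173
T_{2}^{(0)} (trapezoid, 4 panels, h=0.7000): 0.161882
T_{1}^{(1)} = 0.167173 + (0.167173 − 0.186976)/3 = 0.160572
T_{2}^{(1)} = 0.161882 + (0.161882 − 0.167173)/3 = 0.160118
T_{2}^{(2)} = 0.160118 + (0.160118 − 0.160572)/15 = 0.160088

0.1601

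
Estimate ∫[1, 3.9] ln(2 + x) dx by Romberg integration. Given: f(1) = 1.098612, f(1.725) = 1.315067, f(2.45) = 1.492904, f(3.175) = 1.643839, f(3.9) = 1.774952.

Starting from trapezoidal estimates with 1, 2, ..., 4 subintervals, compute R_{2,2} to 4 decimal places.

R_{0,0} (trapezoid, 1 panel, h=2.9000): 4.166668
R_{1,0} (trapezoid, 2 panels, h=1.4500): 4.248045
R_{2,0} (trapezoid, 4 panels, h=0.7250): 4.269229
R_{1,1} = 4.248045 + (4.248045 − 4.166668)/3 = 4.275171
R_{2,1} = 4.269229 + (4.269229 − 4.248045)/3 = 4.276290
R_{2,2} = 4.276290 + (4.276290 − 4.275171)/15 = 4.276365

4.2764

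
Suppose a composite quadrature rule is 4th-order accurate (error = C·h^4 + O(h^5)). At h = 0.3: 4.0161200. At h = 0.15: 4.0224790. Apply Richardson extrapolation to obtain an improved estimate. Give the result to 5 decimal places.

The leading error scales as h^4; refining by a factor of 2 reduces it by 2^4 = 16.
Extrapolated value = (16·A(h/2) − A(h)) / (16 − 1)
= (16·4.0224790 − 4.0161200) / 15
= 60.3435440 / 15 = 4.0229029

4.02290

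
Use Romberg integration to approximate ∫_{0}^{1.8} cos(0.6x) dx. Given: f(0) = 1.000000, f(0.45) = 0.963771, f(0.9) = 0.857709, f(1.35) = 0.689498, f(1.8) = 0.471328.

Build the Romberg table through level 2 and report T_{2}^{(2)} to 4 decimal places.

1.4699

T_{0}^{(0)} (trapezoid, 1 panel, h=1.8000): 1.324195
T_{1}^{(0)} (trapezoid, 2 panels, h=0.9000): 1.434036
T_{2}^{(0)} (trapezoid, 4 panels, h=0.4500): 1.460989
T_{1}^{(1)} = 1.434036 + (1.434036 − 1.324195)/3 = 1.470650
T_{2}^{(1)} = 1.460989 + (1.460989 − 1.434036)/3 = 1.469973
T_{2}^{(2)} = 1.469973 + (1.469973 − 1.470650)/15 = 1.469928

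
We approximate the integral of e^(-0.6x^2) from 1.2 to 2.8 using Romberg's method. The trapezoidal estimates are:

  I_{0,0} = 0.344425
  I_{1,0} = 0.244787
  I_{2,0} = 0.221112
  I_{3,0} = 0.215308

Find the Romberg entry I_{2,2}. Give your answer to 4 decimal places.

0.2133

I_{1,1} = 0.244787 + (0.244787 − 0.344425)/3 = 0.211574
I_{2,1} = 0.221112 + (0.221112 − 0.244787)/3 = 0.213220
I_{2,2} = 0.213220 + (0.213220 − 0.211574)/15 = 0.213330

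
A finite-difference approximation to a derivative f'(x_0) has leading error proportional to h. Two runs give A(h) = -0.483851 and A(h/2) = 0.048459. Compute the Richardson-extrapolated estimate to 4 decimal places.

0.5808

Extrapolated value = (2·A(h/2) − A(h)) / (2 − 1)
= (2·0.048459 − (-0.483851)) / 1
= 0.580769 / 1 = 0.580769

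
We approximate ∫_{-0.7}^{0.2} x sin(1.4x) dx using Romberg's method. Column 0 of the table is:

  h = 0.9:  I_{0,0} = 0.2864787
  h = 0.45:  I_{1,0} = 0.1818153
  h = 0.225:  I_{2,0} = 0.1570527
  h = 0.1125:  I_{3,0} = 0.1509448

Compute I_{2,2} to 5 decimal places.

Richardson extrapolation on the trapezoidal column (denominator 4−1=3):
I_{1,1} = 0.1818153 + (0.1818153 − 0.2864787)/3 = 0.1469275
I_{2,1} = (4·0.1570527 − 0.1818153) / 3 = 0.1487985
I_{2,2} = 0.1487985 + (0.1487985 − 0.1469275)/15 = 0.1489232
(Column j=1 coincides with Simpson's rule on the same nodes.)

0.14892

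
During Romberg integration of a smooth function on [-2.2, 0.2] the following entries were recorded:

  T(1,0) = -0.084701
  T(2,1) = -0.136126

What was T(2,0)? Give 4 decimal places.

From T(2,1) = (4·T(2,0) − T(1,0))/3, solve for T(2,0):
4·T(2,0) = 3·(-0.136126) + (-0.084701) = -0.493079
T(2,0) = -0.123270

-0.1233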